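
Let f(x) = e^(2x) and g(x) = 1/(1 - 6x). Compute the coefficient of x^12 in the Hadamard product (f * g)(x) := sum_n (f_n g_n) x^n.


Expanding: f_k = 2^k/k! (from e^(2x)) and g_k = 6^k (from 1/(1 - 6x)). So the Hadamard coefficient (f * g)_k = 2^k 6^k / k! = (12)^k / k!.
For k = 12: 12^12/12! = 8916100448256/479001600 = 35831808/1925.

35831808/1925


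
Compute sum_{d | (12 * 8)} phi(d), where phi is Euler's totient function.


First, 12 * 8 = 96. One classical identity is sum_{d | n} phi(d) = n (each k in [1, n] has a unique gcd with n, and among the k's with gcd(k, n) = n/d there are phi(d) of them). So the sum equals 96. We also verify directly:
Divisors of 96: 1, 2, 3, 4, 6, 8, 12, 16, 24, 32, 48, 96.
phi values: 1, 1, 2, 2, 2, 4, 4, 8, 8, 16, 16, 32.
Sum = 96.

96


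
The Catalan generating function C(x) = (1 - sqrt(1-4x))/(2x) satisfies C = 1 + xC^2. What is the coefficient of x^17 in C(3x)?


Substituting x -> 3x scales the n-th coefficient by 3^n, so [x^17] C(3x) = 3^17 * C_17.
C_17 = C(2*17, 17)/(18) = 2333606220/18 = 129644790.
So 3^17 * 129644790 = 129140163 * 129644790 = 16742349312700770.

16742349312700770


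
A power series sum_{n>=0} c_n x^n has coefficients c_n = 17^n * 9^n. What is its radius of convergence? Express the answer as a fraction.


By the root test (Cauchy-Hadamard), the radius is R = 1 / limsup_n |c_n|^(1/n).
Here |c_n|^(1/n) = (17^n * 9^n)^(1/n) = 17 * 9 = 153 for all n.
So R = 1/153 = 1/153.

1/153


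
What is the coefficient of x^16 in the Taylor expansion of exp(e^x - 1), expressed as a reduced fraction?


exp(e^x - 1) = sum_{k>=0} Bell_k x^k / k!, where Bell_k is the k-th Bell number.
So the coefficient of x^16 is Bell_16 / 16!.
Computing: Bell_16 = 10480142147 and 16! = 20922789888000, giving
10480142147/20922789888000 = 10480142147/20922789888000.

10480142147/20922789888000


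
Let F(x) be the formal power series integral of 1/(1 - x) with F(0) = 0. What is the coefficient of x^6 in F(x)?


1/(1 - x) = sum_{k>=0} x^k. Integrating termwise and using F(0) = 0 gives
F(x) = sum_{k>=0} x^(k+1) / (k+1) = sum_{m>=1} x^m / m = -ln(1 - x).
So the coefficient of x^6 is 1/6 = 1/6.

1/6


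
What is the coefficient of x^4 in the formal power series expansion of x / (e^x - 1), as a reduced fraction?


The exponential generating function for Bernoulli numbers is
x / (e^x - 1) = sum_{k>=0} B_k x^k / k!.
So the coefficient of x^4 in x / (e^x - 1) is B_4 / 4!.
Computing: B_4 = -1/30, 4! = 24, giving
-1/30 / 24 = -1/720.

-1/720


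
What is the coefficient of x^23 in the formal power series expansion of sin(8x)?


The Maclaurin series is sin(t) = sum_{k>=0} (-1)^k t^(2k+1) / (2k+1)!, so substituting t = 8x, only odd powers of x are nonzero, with coefficient of x^(2k+1) equal to (-1)^k 8^(2k+1) / (2k+1)!.
Write 23 = 2*11 + 1, giving the coefficient (-1)^11 * 8^23 / 23! = -590295810358705651712/25852016738884976640000 = -1125899906842624/49308808782358125.

-1125899906842624/49308808782358125


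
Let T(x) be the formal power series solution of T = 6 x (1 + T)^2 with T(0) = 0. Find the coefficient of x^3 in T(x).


Apply the Lagrange inversion formula: if T = 6 x * phi(T) with phi(t) = (1 + t)^2, then [x^n] T = 6^n * (1/n) [t^(n-1)] phi(t)^n = 6^n * (1/n) [t^(n-1)] (1 + t)^(2n) = 6^n * (1/n) C(2n, n-1).
Using the identity C(2n, n-1) = C(2n, n) * n / (n+1), the unscaled factor equals C(2n, n) / (n+1) = C_n, the n-th Catalan number.
For n = 3: C_3 = C(6, 3) / 4 = 20/4 = 5.
With the 6^3 = 216 factor, the coefficient is 216 * 5 = 1080.

1080


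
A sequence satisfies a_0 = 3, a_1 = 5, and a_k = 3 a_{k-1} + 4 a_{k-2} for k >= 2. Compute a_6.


The characteristic equation is t^2 - 3 t - 4 = 0, with roots r_1 = 4 and r_2 = -1 (so c_1 = r_1 + r_2, c_2 = -r_1 r_2 as required).
One can use the closed form a_n = A r_1^n + B r_2^n, but direct iteration is more reliable:
a_0 = 3, a_1 = 5, a_2 = 27, a_3 = 101, a_4 = 411, a_5 = 1637, a_6 = 6555.
So a_6 = 6555.

6555


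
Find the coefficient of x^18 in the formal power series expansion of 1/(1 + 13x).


Write 1/(1 + c x) = 1/(1 - (-c) x) and apply the geometric-series identity
1/(1 - y) = sum_{k>=0} y^k to get 1/(1 + c x) = sum_{k>=0} (-c)^k x^k.
So the coefficient of x^k is (-c)^k = (-1)^k * c^k.
Here c = 13 and k = 18:
(-13)^18 = 1 * 112455406951957393129 = 112455406951957393129

112455406951957393129


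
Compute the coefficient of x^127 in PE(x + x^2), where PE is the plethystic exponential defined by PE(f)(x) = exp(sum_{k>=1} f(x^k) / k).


With f(x) = x + x^2, the exponent is sum_{k>=1} (x^k + x^(2k)) / k = -ln(1 - x) - ln(1 - x^2). Exponentiating:
PE(x + x^2) = 1 / ((1 - x)(1 - x^2)).
This is the generating function for partitions of n into parts of size 1 or 2. The number of 2's can be any j in 0..63, and the rest are 1's, so
[x^127] = floor(127/2) + 1 = 64.

64


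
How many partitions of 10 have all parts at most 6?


Using the generating function (1-x)^(-1)(1-x^2)^(-1)...(1-x^6)^(-1),
the coefficient of x^10 counts these restricted partitions.
Result = 35

35


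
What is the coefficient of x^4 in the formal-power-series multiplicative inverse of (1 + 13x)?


The inverse is 1/(1 + 13x). Apply the geometric identity 1/(1 - y) = sum_{k>=0} y^k with y = -13x:
1/(1 + 13x) = sum_{k>=0} (-13)^k x^k.
So the coefficient of x^4 is (-13)^4 = 28561.

28561


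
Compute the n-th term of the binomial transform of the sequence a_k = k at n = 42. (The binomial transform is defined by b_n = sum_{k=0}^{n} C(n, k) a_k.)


With a_k = k, b_n = sum_{k=0}^{n} C(n, k) k. Using k * C(n, k) = n * C(n-1, k-1) gives b_n = n * sum_{k>=1} C(n-1, k-1) = n * 2^(n-1).
For n = 42: 42 * 2^41 = 42 * 2199023255552 = 92358976733184.

92358976733184


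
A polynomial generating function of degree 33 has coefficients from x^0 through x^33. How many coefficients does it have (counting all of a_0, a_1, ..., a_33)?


A polynomial of degree 33 takes the form a_0 + a_1 x + ... + a_33 x^33.
The number of coefficients is 33 + 1 = 34.

34


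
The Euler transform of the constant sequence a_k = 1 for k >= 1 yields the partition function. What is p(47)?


The Euler transform converts the sequence a_k = 1 into the number of integer partitions.
Using the recurrence or dynamic programming:
p(47) = 124754

124754


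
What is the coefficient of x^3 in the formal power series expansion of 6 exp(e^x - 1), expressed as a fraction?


exp(e^x - 1) is the exponential generating function for the Bell numbers Bell_k: exp(e^x - 1) = sum_{k>=0} Bell_k x^k / k!.
So the coefficient of x^3 in 6 exp(e^x - 1) is 6 Bell_3 / 3!.
Computing: Bell_3 = 5 and 3! = 6, giving
6 * 5/6 = 5.

5


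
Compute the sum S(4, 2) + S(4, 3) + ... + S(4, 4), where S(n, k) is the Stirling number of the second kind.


By definition, S(n, k) counts partitions of an n-set into exactly k nonempty blocks.
Computing row n = 4 for k = 2..4:
S(4, k): 7, 6, 1
Sum = 14.

14


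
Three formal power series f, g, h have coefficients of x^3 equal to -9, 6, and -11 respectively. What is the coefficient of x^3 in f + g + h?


Series addition is componentwise:
-9 + 6 + -11
= -14

-14


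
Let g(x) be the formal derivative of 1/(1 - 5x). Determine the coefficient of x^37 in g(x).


Differentiate termwise: d/dx sum_{k>=0} 5^k x^k = sum_{k>=1} k 5^k x^(k-1) = sum_{j>=0} (j+1) 5^(j+1) x^j.
Equivalently, d/dx [1/(1 - 5x)] = 5/(1 - 5x)^2.
For j = 37: 38 * 5^38 = 38 * 363797880709171295166015625 = 13824319466948509216308593750.

13824319466948509216308593750


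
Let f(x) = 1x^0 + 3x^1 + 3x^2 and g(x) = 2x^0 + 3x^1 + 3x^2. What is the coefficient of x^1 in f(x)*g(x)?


Cauchy product at x^1:
1*3 + 3*2
= 9

9


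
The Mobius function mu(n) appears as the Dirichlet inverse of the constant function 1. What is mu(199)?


199 = 199 (all distinct primes).
mu(199) = (-1)^1 = -1

-1


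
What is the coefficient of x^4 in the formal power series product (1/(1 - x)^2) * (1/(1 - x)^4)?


Combine the factors: (1/(1 - x)^2) * (1/(1 - x)^4) = 1/(1 - x)^6.
Then use 1/(1 - x)^r = sum_{k>=0} C(k + r - 1, r - 1) x^k with r = 6 and k = 4:
C(9, 5) = 126.

126


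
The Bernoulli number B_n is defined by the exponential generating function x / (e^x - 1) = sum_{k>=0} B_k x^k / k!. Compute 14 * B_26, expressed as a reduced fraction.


Bernoulli numbers can also be computed recursively via B_0 = 1 and sum_{j=0}^{m} C(m+1, j) B_j = 0 for m >= 1. Odd-index Bernoulli numbers vanish for k >= 3.
Computing B_26 = 8553103/6, so 14 * B_26 = 14 * 8553103/6 = 59871721/3.

59871721/3


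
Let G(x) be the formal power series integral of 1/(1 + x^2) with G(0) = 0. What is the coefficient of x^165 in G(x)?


1/(1 + x^2) = sum_{j>=0} (-1)^j x^(2j). Integrating termwise with G(0) = 0:
G(x) = sum_{j>=0} (-1)^j x^(2j+1) / (2j+1) = arctan(x).
Only odd powers are nonzero. For x^165 write 165 = 2*82 + 1, giving
(-1)^82 / 165 = 1/165 = 1/165.

1/165


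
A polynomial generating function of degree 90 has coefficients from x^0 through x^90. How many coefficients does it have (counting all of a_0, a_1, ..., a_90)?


A polynomial of degree 90 takes the form a_0 + a_1 x + ... + a_90 x^90.
The number of coefficients is 90 + 1 = 91.

91


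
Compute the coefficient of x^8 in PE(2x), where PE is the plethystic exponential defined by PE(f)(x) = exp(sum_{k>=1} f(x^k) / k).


With f(x) = 2x, the exponent is sum_{k>=1} 2 x^k / k = 2 * (-ln(1 - x)). Exponentiating:
PE(2x) = exp(-2 ln(1 - x)) = 1/(1 - x)^2.
By the negative binomial expansion, [x^n] 1/(1 - x)^2 = C(n + 1, 1).
For n = 8: C(9, 1) = 9.

9


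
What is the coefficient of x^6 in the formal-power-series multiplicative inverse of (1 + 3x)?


The inverse is 1/(1 + 3x). Apply the geometric identity 1/(1 - y) = sum_{k>=0} y^k with y = -3x:
1/(1 + 3x) = sum_{k>=0} (-3)^k x^k.
So the coefficient of x^6 is (-3)^6 = 729.

729


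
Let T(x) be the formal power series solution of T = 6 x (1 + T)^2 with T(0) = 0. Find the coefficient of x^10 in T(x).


Apply the Lagrange inversion formula: if T = 6 x * phi(T) with phi(t) = (1 + t)^2, then [x^n] T = 6^n * (1/n) [t^(n-1)] phi(t)^n = 6^n * (1/n) [t^(n-1)] (1 + t)^(2n) = 6^n * (1/n) C(2n, n-1).
Using the identity C(2n, n-1) = C(2n, n) * n / (n+1), the unscaled factor equals C(2n, n) / (n+1) = C_n, the n-th Catalan number.
For n = 10: C_10 = C(20, 10) / 11 = 184756/11 = 16796.
With the 6^10 = 60466176 factor, the coefficient is 60466176 * 16796 = 1015589892096.

1015589892096


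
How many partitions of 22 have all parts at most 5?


Using the generating function (1-x)^(-1)(1-x^2)^(-1)...(1-x^5)^(-1),
the coefficient of x^22 counts these restricted partitions.
Result = 255

255


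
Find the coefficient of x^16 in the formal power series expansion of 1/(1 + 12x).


Write 1/(1 + c x) = 1/(1 - (-c) x) and apply the geometric-series identity
1/(1 - y) = sum_{k>=0} y^k to get 1/(1 + c x) = sum_{k>=0} (-c)^k x^k.
So the coefficient of x^k is (-c)^k = (-1)^k * c^k.
Here c = 12 and k = 16:
(-12)^16 = 1 * 184884258895036416 = 184884258895036416

184884258895036416


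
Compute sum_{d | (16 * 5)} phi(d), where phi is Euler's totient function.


First, 16 * 5 = 80. One classical identity is sum_{d | n} phi(d) = n (each k in [1, n] has a unique gcd with n, and among the k's with gcd(k, n) = n/d there are phi(d) of them). So the sum equals 80. We also verify directly:
Divisors of 80: 1, 2, 4, 5, 8, 10, 16, 20, 40, 80.
phi values: 1, 1, 2, 4, 4, 4, 8, 8, 16, 32.
Sum = 80.

80


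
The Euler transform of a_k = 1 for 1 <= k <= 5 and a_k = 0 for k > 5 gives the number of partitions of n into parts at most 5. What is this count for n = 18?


Partitions of 18 into parts at most 5:
Using generating function (1-x)^(-1)(1-x^2)^(-1)...(1-x^5)^(-1),
the coefficient of x^18 = 141

141


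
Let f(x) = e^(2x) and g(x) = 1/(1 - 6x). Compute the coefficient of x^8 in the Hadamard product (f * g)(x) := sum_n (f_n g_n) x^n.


Expanding: f_k = 2^k/k! (from e^(2x)) and g_k = 6^k (from 1/(1 - 6x)). So the Hadamard coefficient (f * g)_k = 2^k 6^k / k! = (12)^k / k!.
For k = 8: 12^8/8! = 429981696/40320 = 373248/35.

373248/35


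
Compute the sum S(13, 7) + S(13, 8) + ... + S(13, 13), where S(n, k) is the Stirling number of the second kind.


By definition, S(n, k) counts partitions of an n-set into exactly k nonempty blocks.
Computing row n = 13 for k = 7..13:
S(13, k): 5715424, 1899612, 359502, 39325, 2431, 78, 1
Sum = 8016373.

8016373


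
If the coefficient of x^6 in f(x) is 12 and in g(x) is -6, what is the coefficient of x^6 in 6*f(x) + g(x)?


Scalar multiplication scales coefficients: 6 * 12 = 72.
Then add the g coefficient: 72 + -6
= 66

66


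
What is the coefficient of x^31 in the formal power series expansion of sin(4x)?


The Maclaurin series is sin(t) = sum_{k>=0} (-1)^k t^(2k+1) / (2k+1)!, so substituting t = 4x, only odd powers of x are nonzero, with coefficient of x^(2k+1) equal to (-1)^k 4^(2k+1) / (2k+1)!.
Write 31 = 2*15 + 1, giving the coefficient (-1)^15 * 4^31 / 31! = -4611686018427387904/8222838654177922817725562880000000 = -68719476736/122529844256906551386796875.

-68719476736/122529844256906551386796875


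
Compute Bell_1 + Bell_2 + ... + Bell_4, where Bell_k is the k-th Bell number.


Recall Bell_k counts set partitions of a k-set (with Bell_0 = 1 by convention).
Bell_1 through Bell_4: 1, 2, 5, 15
Sum = 1 + 2 + 5 + 15 = 23.

23


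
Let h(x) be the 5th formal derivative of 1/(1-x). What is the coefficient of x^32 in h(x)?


Differentiating 5 times: d^5/dx^5 [1/(1-x)] = 5!/(1-x)^6.
The expansion 1/(1-x)^6 = sum_{k>=0} C(k+5, 5) x^k, so the coefficient of x^n in 5!/(1-x)^6 is 5! * C(n+5, 5).
For n = 32: 120 * C(37, 5) = 120 * 435897 = 52307640

52307640


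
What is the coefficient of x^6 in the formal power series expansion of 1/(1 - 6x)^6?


The general identity 1/(1 - c x)^r = sum_{k>=0} c^k C(k + r - 1, r - 1) x^k follows by substituting y = c x into 1/(1 - y)^r = sum_{k>=0} C(k + r - 1, r - 1) y^k.
For c = 6, r = 6, k = 6:
6^6 * C(11, 5) = 46656 * 462 = 21555072.

21555072


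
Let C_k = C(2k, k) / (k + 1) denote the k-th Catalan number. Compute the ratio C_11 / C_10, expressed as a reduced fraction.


Using C_k = (2k)! / (k! (k+1)!), the ratio C_{k+1}/C_k simplifies to
C_{k+1}/C_k = [(2k+2)! / ((k+1)! (k+2)!)] * [k! (k+1)! / (2k)!]
 = (2k+2)(2k+1) / ((k+1)(k+2)) = 2(2k+1) / (k+2).
For k = 10: 2(2*10 + 1) / (10 + 2) = 42/12 = 7/2.

7/2


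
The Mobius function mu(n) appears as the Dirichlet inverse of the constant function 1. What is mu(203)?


203 = 7 * 29 (all distinct primes).
mu(203) = (-1)^2 = 1

1


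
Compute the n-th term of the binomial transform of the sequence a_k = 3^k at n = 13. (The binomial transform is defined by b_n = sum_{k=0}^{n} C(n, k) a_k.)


With a_k = 3^k, b_n = sum_{k=0}^{n} C(n, k) 3^k = (1 + 3)^n by the binomial theorem.
For n = 13: (1 + 3)^13 = 4^13 = 67108864.

67108864


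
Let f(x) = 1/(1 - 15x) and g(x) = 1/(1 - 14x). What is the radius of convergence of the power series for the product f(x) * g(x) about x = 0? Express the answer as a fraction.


The radius of 1/(1 - 15x) is 1/15 (nearest singularity at x = 1/15), and the radius of 1/(1 - 14x) is 1/14.
The product f(x)*g(x) = 1/((1 - 15x)(1 - 14x)) has singularities at both 1/15 and 1/14, so its radius of convergence is the distance to the nearest one:
min(1/15, 1/14) = 1/15.

1/15


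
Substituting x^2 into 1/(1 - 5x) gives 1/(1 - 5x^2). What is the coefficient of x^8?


The coefficient of x^(2m) in 1/(1 - 5x^2) is 5^m.
With n = 8 = 2*4, the coefficient is 5^4 = 625.

625


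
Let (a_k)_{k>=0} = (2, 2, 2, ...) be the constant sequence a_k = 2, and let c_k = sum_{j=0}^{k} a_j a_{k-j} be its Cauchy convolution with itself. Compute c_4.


Since a_j = 2 for all j >= 0, the convolution sum becomes
c_k = sum_{j=0}^{k} 2 * 2 = 4 * (k + 1).
Equivalently, the generating function of (a_k) is 2/(1 - x) and its square is 4/(1 - x)^2 = sum_{k>=0} 4(k + 1) x^k.
For k = 4: 4 * 5 = 20.

20


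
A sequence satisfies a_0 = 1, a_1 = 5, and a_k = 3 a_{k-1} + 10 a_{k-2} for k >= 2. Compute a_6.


The characteristic equation is t^2 - 3 t - 10 = 0, with roots r_1 = 5 and r_2 = -2 (so c_1 = r_1 + r_2, c_2 = -r_1 r_2 as required).
One can use the closed form a_n = A r_1^n + B r_2^n, but direct iteration is more reliable:
a_0 = 1, a_1 = 5, a_2 = 25, a_3 = 125, a_4 = 625, a_5 = 3125, a_6 = 15625.
So a_6 = 15625.

15625


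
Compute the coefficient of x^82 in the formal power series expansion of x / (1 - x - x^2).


Let f(x) = sum_{k>=0} a_k x^k. Multiplying f(x) * (1 - x - x^2) = x and matching coefficients gives a_0 = 0, a_1 = 1, and a_k = a_{k-1} + a_{k-2} for k >= 2. These are the Fibonacci numbers F_k.
Iterating from F_0 = 0, F_1 = 1:
F_0=0, F_1=1, F_2=1, F_3=2, F_4=3, F_5=5, F_6=8, F_7=13, F_8=21, F_9=34, ...
F_82 = 61305790721611591.

61305790721611591


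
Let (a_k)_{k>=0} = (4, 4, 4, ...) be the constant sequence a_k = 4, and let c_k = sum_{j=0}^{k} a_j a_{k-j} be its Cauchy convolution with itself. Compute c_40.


Since a_j = 4 for all j >= 0, the convolution sum becomes
c_k = sum_{j=0}^{k} 4 * 4 = 16 * (k + 1).
Equivalently, the generating function of (a_k) is 4/(1 - x) and its square is 16/(1 - x)^2 = sum_{k>=0} 16(k + 1) x^k.
For k = 40: 16 * 41 = 656.

656


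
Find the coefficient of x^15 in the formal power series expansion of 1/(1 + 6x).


Write 1/(1 + c x) = 1/(1 - (-c) x) and apply the geometric-series identity
1/(1 - y) = sum_{k>=0} y^k to get 1/(1 + c x) = sum_{k>=0} (-c)^k x^k.
So the coefficient of x^k is (-c)^k = (-1)^k * c^k.
Here c = 6 and k = 15:
(-6)^15 = -1 * 470184984576 = -470184984576

-470184984576


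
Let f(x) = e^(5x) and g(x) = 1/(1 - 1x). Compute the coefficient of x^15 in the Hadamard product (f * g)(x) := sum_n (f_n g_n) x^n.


Expanding: f_k = 5^k/k! (from e^(5x)) and g_k = 1^k (from 1/(1 - 1x)). So the Hadamard coefficient (f * g)_k = 5^k 1^k / k! = (5)^k / k!.
For k = 15: 5^15/15! = 30517578125/1307674368000 = 244140625/10461394944.

244140625/10461394944


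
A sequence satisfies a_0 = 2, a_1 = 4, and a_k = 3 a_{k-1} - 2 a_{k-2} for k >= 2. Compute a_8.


The characteristic equation is t^2 - 3 t + 2 = 0, with roots r_1 = 2 and r_2 = 1 (so c_1 = r_1 + r_2, c_2 = -r_1 r_2 as required).
One can use the closed form a_n = A r_1^n + B r_2^n, but direct iteration is more reliable:
a_0 = 2, a_1 = 4, a_2 = 8, a_3 = 16, a_4 = 32, a_5 = 64, a_6 = 128, a_7 = 256, a_8 = 512.
So a_8 = 512.

512


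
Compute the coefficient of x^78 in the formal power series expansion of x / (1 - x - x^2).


Let f(x) = sum_{k>=0} a_k x^k. Multiplying f(x) * (1 - x - x^2) = x and matching coefficients gives a_0 = 0, a_1 = 1, and a_k = a_{k-1} + a_{k-2} for k >= 2. These are the Fibonacci numbers F_k.
Iterating from F_0 = 0, F_1 = 1:
F_0=0, F_1=1, F_2=1, F_3=2, F_4=3, F_5=5, F_6=8, F_7=13, F_8=21, F_9=34, ...
F_78 = 8944394323791464.

8944394323791464


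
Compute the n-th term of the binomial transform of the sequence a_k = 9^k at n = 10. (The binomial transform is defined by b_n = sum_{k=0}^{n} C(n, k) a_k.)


With a_k = 9^k, b_n = sum_{k=0}^{n} C(n, k) 9^k = (1 + 9)^n by the binomial theorem.
For n = 10: (1 + 9)^10 = 10^10 = 10000000000.

10000000000


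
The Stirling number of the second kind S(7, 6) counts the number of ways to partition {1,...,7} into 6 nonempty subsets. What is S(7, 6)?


Using the explicit formula S(n,k) = (1/k!) sum_{j=0}^{k} (-1)^(k-j) C(k,j) j^n:
S(7, 6) = 21
Equivalently, S(n,k) is n! times the coefficient of x^n in the EGF (e^x - 1)^k / k!.

21


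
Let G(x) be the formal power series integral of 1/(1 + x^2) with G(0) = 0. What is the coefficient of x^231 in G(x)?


1/(1 + x^2) = sum_{j>=0} (-1)^j x^(2j). Integrating termwise with G(0) = 0:
G(x) = sum_{j>=0} (-1)^j x^(2j+1) / (2j+1) = arctan(x).
Only odd powers are nonzero. For x^231 write 231 = 2*115 + 1, giving
(-1)^115 / 231 = -1/231 = -1/231.

-1/231


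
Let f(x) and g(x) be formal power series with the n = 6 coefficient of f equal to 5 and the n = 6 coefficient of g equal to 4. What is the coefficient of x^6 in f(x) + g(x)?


Addition of formal power series is termwise.
The coefficient of x^6 in f + g = 5 + 4
= 9

9


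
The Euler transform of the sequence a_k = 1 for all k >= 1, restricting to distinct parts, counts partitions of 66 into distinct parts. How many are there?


Partitions of 66 into distinct parts can be computed via generating function.
Product (1+x)(1+x^2)(1+x^3)...
The coefficient of x^66 = 20132

20132


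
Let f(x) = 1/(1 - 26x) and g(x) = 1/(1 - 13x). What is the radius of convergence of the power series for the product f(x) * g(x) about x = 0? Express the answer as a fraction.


The radius of 1/(1 - 26x) is 1/26 (nearest singularity at x = 1/26), and the radius of 1/(1 - 13x) is 1/13.
The product f(x)*g(x) = 1/((1 - 26x)(1 - 13x)) has singularities at both 1/26 and 1/13, so its radius of convergence is the distance to the nearest one:
min(1/26, 1/13) = 1/26.

1/26


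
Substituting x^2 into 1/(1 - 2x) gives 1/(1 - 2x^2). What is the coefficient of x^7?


Since 1/(1 - 2x^2) only has even powers of x,
the coefficient of x^7 (odd) is 0.

0


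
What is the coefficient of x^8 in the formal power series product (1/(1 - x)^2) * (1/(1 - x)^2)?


Combine the factors: (1/(1 - x)^2) * (1/(1 - x)^2) = 1/(1 - x)^4.
Then use 1/(1 - x)^r = sum_{k>=0} C(k + r - 1, r - 1) x^k with r = 4 and k = 8:
C(11, 3) = 165.

165


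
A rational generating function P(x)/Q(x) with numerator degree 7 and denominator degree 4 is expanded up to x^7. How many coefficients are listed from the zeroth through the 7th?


Expanding up to x^7 gives the coefficients for x^0, x^1, ..., x^7.
That is 7 + 1 = 8 coefficients in total.

8


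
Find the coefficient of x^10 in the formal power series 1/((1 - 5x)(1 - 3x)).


By partial fractions or Cauchy convolution:
The coefficient equals sum_{k=0}^{10} 5^k * 3^(10-k).
= 24325489

24325489


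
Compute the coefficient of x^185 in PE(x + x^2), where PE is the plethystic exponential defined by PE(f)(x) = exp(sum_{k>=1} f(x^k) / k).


With f(x) = x + x^2, the exponent is sum_{k>=1} (x^k + x^(2k)) / k = -ln(1 - x) - ln(1 - x^2). Exponentiating:
PE(x + x^2) = 1 / ((1 - x)(1 - x^2)).
This is the generating function for partitions of n into parts of size 1 or 2. The number of 2's can be any j in 0..92, and the rest are 1's, so
[x^185] = floor(185/2) + 1 = 93.

93


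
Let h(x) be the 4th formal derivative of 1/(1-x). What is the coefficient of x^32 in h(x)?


Differentiating 4 times: d^4/dx^4 [1/(1-x)] = 4!/(1-x)^5.
The expansion 1/(1-x)^5 = sum_{k>=0} C(k+4, 4) x^k, so the coefficient of x^n in 4!/(1-x)^5 is 4! * C(n+4, 4).
For n = 32: 24 * C(36, 4) = 24 * 58905 = 1413720

1413720


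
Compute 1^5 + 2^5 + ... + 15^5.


This power sum has a closed form given by Faulhaber's formula
sum_{k=1}^{m} k^p = (1 / (p + 1)) * sum_{j=0}^{p} C(p + 1, j) B_j m^(p + 1 - j),
but for small m direct computation is fastest:
1 + 32 + 243 + 1024 + 3125 + 7776 + 16807 + 32768 + 59049 + 100000 + 161051 + 248832 + 371293 + 537824 + 759375 = 2299200.

2299200


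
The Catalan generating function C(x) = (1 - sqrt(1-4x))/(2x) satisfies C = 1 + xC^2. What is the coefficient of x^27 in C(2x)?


Substituting x -> 2x scales the n-th coefficient by 2^n, so [x^27] C(2x) = 2^27 * C_27.
C_27 = C(2*27, 27)/(28) = 1946939425648112/28 = 69533550916004.
So 2^27 * 69533550916004 = 134217728 * 69533550916004 = 9332635223718375718912.

9332635223718375718912


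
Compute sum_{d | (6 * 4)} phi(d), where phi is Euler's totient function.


First, 6 * 4 = 24. One classical identity is sum_{d | n} phi(d) = n (each k in [1, n] has a unique gcd with n, and among the k's with gcd(k, n) = n/d there are phi(d) of them). So the sum equals 24. We also verify directly:
Divisors of 24: 1, 2, 3, 4, 6, 8, 12, 24.
phi values: 1, 1, 2, 2, 2, 4, 4, 8.
Sum = 24.

24


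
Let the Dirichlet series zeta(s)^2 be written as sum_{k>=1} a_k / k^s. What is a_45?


The Dirichlet convolution of the constant function 1 with itself gives (1 * 1)(k) = sum_{d | k} 1 = d(k), the number of positive divisors of k.
Since zeta(s) = sum_{k>=1} 1/k^s, we have zeta(s)^2 = sum_{k>=1} d(k)/k^s, so a_k = d(k).
For k = 45: the divisors are 1, 3, 5, 9, 15, 45.
Count = 6.

6


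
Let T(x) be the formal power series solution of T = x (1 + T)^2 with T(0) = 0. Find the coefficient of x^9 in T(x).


Apply the Lagrange inversion formula: if T = x * phi(T) with phi(t) = (1 + t)^2, then [x^n] T = (1/n) [t^(n-1)] phi(t)^n = (1/n) [t^(n-1)] (1 + t)^(2n) = (1/n) C(2n, n-1).
Using the identity C(2n, n-1) = C(2n, n) * n / (n+1), the unscaled factor equals C(2n, n) / (n+1) = C_n, the n-th Catalan number.
For n = 9: C_9 = C(18, 9) / 10 = 48620/10 = 4862 = 4862.

4862


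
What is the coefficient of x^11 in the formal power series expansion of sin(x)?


The Maclaurin series is sin(t) = sum_{k>=0} (-1)^k t^(2k+1) / (2k+1)!, so substituting t = x, only odd powers of x are nonzero, with coefficient of x^(2k+1) equal to (-1)^k / (2k+1)!.
Write 11 = 2*5 + 1, giving the coefficient (-1)^5 / 11! = -1/39916800 = -1/39916800.

-1/39916800


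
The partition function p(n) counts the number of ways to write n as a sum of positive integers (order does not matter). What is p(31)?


Using the generating function prod_{k>=1} 1/(1-x^k), we compute p(31).
By dynamic programming over parts 1 through 31:
p(31) = 6842

6842


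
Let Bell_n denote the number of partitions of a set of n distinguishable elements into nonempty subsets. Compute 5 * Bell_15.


Bell_15 can be computed from the Bell triangle or from Dobinski's identity Bell_n = (1/e) * sum_{k>=0} k^n / k!.
Computing Bell_15 = 1382958545.
Then 5 * 1382958545 = 6914792725.

6914792725


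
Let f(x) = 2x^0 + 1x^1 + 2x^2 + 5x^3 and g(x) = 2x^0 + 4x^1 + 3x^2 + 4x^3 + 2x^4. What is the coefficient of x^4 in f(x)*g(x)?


Cauchy product at x^4:
2*2 + 1*4 + 2*3 + 5*4
= 34

34


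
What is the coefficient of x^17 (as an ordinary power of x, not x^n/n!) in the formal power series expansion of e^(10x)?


The exponential series is e^y = sum_{k>=0} y^k / k!. Substituting y = 10x gives
e^(10x) = sum_{k>=0} 10^k x^k / k!.
So the coefficient of x^n is a^n/n! with a = 10, n = 17:
10^17 / 17! = 100000000000000000/355687428096000 = 24414062500/86837751

24414062500/86837751


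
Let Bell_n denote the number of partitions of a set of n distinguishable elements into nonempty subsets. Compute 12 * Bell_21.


Bell_21 can be computed from the Bell triangle or from Dobinski's identity Bell_n = (1/e) * sum_{k>=0} k^n / k!.
Computing Bell_21 = 474869816156751.
Then 12 * 474869816156751 = 5698437793881012.

5698437793881012


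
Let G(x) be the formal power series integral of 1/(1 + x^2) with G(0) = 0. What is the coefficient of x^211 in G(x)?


1/(1 + x^2) = sum_{j>=0} (-1)^j x^(2j). Integrating termwise with G(0) = 0:
G(x) = sum_{j>=0} (-1)^j x^(2j+1) / (2j+1) = arctan(x).
Only odd powers are nonzero. For x^211 write 211 = 2*105 + 1, giving
(-1)^105 / 211 = -1/211 = -1/211.

-1/211


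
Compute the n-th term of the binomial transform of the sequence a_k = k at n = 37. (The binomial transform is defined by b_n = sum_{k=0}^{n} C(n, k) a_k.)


With a_k = k, b_n = sum_{k=0}^{n} C(n, k) k. Using k * C(n, k) = n * C(n-1, k-1) gives b_n = n * sum_{k>=1} C(n-1, k-1) = n * 2^(n-1).
For n = 37: 37 * 2^36 = 37 * 68719476736 = 2542620639232.

2542620639232


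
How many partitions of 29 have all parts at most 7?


Using the generating function (1-x)^(-1)(1-x^2)^(-1)...(1-x^7)^(-1),
the coefficient of x^29 counts these restricted partitions.
Result = 1579

1579


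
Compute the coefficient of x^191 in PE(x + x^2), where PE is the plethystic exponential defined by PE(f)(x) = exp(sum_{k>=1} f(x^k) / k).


With f(x) = x + x^2, the exponent is sum_{k>=1} (x^k + x^(2k)) / k = -ln(1 - x) - ln(1 - x^2). Exponentiating:
PE(x + x^2) = 1 / ((1 - x)(1 - x^2)).
This is the generating function for partitions of n into parts of size 1 or 2. The number of 2's can be any j in 0..95, and the rest are 1's, so
[x^191] = floor(191/2) + 1 = 96.

96


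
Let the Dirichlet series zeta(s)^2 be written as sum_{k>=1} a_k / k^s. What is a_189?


The Dirichlet convolution of the constant function 1 with itself gives (1 * 1)(k) = sum_{d | k} 1 = d(k), the number of positive divisors of k.
Since zeta(s) = sum_{k>=1} 1/k^s, we have zeta(s)^2 = sum_{k>=1} d(k)/k^s, so a_k = d(k).
For k = 189: the divisors are 1, 3, 7, 9, 21, 27, 63, 189.
Count = 8.

8


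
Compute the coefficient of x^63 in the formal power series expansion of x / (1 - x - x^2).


Let f(x) = sum_{k>=0} a_k x^k. Multiplying f(x) * (1 - x - x^2) = x and matching coefficients gives a_0 = 0, a_1 = 1, and a_k = a_{k-1} + a_{k-2} for k >= 2. These are the Fibonacci numbers F_k.
Iterating from F_0 = 0, F_1 = 1:
F_0=0, F_1=1, F_2=1, F_3=2, F_4=3, F_5=5, F_6=8, F_7=13, F_8=21, F_9=34, ...
F_63 = 6557470319842.

6557470319842


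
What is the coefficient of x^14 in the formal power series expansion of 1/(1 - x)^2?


The expansion 1/(1 - x)^r = sum_{k>=0} C(k + r - 1, r - 1) x^k follows from the multiset / negative-binomial theorem (or from repeated differentiation of the geometric series).
For r = 2 and k = 14:
C(15, 1) = 1307674368000 / (1 * 87178291200) = 15.

15


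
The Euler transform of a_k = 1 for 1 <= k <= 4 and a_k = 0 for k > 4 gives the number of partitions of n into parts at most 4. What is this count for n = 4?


Partitions of 4 into parts at most 4:
Using generating function (1-x)^(-1)(1-x^2)^(-1)...(1-x^4)^(-1),
the coefficient of x^4 = 5

5


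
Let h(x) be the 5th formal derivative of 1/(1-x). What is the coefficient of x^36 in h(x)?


Differentiating 5 times: d^5/dx^5 [1/(1-x)] = 5!/(1-x)^6.
The expansion 1/(1-x)^6 = sum_{k>=0} C(k+5, 5) x^k, so the coefficient of x^n in 5!/(1-x)^6 is 5! * C(n+5, 5).
For n = 36: 120 * C(41, 5) = 120 * 749398 = 89927760

89927760


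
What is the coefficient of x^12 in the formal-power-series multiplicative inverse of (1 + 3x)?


The inverse is 1/(1 + 3x). Apply the geometric identity 1/(1 - y) = sum_{k>=0} y^k with y = -3x:
1/(1 + 3x) = sum_{k>=0} (-3)^k x^k.
So the coefficient of x^12 is (-3)^12 = 531441.

531441


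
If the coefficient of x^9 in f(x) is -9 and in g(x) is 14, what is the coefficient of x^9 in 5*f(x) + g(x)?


Scalar multiplication scales coefficients: 5 * -9 = -45.
Then add the g coefficient: -45 + 14
= -31

-31


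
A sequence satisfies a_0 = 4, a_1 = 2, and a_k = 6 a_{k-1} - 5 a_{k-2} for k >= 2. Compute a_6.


The characteristic equation is t^2 - 6 t + 5 = 0, with roots r_1 = 5 and r_2 = 1 (so c_1 = r_1 + r_2, c_2 = -r_1 r_2 as required).
One can use the closed form a_n = A r_1^n + B r_2^n, but direct iteration is more reliable:
a_0 = 4, a_1 = 2, a_2 = -8, a_3 = -58, a_4 = -308, a_5 = -1558, a_6 = -7808.
So a_6 = -7808.

-7808


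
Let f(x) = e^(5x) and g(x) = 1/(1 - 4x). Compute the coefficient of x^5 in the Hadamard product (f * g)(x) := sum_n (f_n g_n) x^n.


Expanding: f_k = 5^k/k! (from e^(5x)) and g_k = 4^k (from 1/(1 - 4x)). So the Hadamard coefficient (f * g)_k = 5^k 4^k / k! = (20)^k / k!.
For k = 5: 20^5/5! = 3200000/120 = 80000/3.

80000/3


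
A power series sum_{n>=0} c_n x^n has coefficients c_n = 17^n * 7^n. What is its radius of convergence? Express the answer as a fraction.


By the root test (Cauchy-Hadamard), the radius is R = 1 / limsup_n |c_n|^(1/n).
Here |c_n|^(1/n) = (17^n * 7^n)^(1/n) = 17 * 7 = 119 for all n.
So R = 1/119 = 1/119.

1/119


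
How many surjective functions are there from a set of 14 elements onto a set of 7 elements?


By inclusion-exclusion on which target elements are missed, the number of surjections from an n-set onto a k-set is
surj(n, k) = sum_{j=0}^{k} (-1)^j C(k, j) (k - j)^n.
Equivalently surj(n, k) = k! * S(n, k), where S(n, k) is the Stirling number of the second kind.
For n = 14, k = 7:
S(14, 7) = 49329280, so
surj = 7! * 49329280 = 5040 * 49329280 = 248619571200.

248619571200


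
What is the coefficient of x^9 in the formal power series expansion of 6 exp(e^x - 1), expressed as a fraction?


exp(e^x - 1) is the exponential generating function for the Bell numbers Bell_k: exp(e^x - 1) = sum_{k>=0} Bell_k x^k / k!.
So the coefficient of x^9 in 6 exp(e^x - 1) is 6 Bell_9 / 9!.
Computing: Bell_9 = 21147 and 9! = 362880, giving
6 * 21147/362880 = 1007/2880.

1007/2880


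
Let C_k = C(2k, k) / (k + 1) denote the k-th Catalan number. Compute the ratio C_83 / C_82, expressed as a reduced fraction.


Using C_k = (2k)! / (k! (k+1)!), the ratio C_{k+1}/C_k simplifies to
C_{k+1}/C_k = [(2k+2)! / ((k+1)! (k+2)!)] * [k! (k+1)! / (2k)!]
 = (2k+2)(2k+1) / ((k+1)(k+2)) = 2(2k+1) / (k+2).
For k = 82: 2(2*82 + 1) / (82 + 2) = 330/84 = 55/14.

55/14


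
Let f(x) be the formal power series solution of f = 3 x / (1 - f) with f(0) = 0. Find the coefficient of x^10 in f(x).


Apply Lagrange inversion: f = 3 x * phi(f) with phi(t) = 1/(1 - t), so
[x^n] f = 3^n * (1/n) [t^(n-1)] phi(t)^n = 3^n * (1/n) [t^(n-1)] (1 - t)^(-n) = 3^n * (1/n) C(2n - 2, n - 1) = 3^n * C_{n-1}.
For n = 10: C_9 = C(18, 9) / 10 = 48620/10 = 4862.
With the 3^10 = 59049 factor, the coefficient is 59049 * 4862 = 287096238.

287096238


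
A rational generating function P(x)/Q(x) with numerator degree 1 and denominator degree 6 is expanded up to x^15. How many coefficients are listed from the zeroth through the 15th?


Expanding up to x^15 gives the coefficients for x^0, x^1, ..., x^15.
That is 15 + 1 = 16 coefficients in total.

16


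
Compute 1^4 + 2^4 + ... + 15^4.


This power sum has a closed form given by Faulhaber's formula
sum_{k=1}^{m} k^p = (1 / (p + 1)) * sum_{j=0}^{p} C(p + 1, j) B_j m^(p + 1 - j),
but for small m direct computation is fastest:
1 + 16 + 81 + 256 + 625 + 1296 + 2401 + 4096 + 6561 + 10000 + 14641 + 20736 + 28561 + 38416 + 50625 = 178312.

178312


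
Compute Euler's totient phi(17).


phi(n) counts integers in [1, n] coprime to n. Using the multiplicative formula phi(n) = n * prod_{p | n} (1 - 1/p):
17 = 17, so
phi(17) = 17 * (1 - 1/17) = 16.

16


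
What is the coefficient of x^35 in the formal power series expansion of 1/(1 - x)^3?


The negative binomial / multiset identity is
1/(1 - x)^r = sum_{k>=0} C(k + r - 1, r - 1) x^k.
Here r = 3 and k = 35, so the coefficient is
C(35 + 2, 2) = C(37, 2)
= 666

666


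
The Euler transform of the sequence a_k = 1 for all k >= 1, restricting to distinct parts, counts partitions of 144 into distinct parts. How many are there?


Partitions of 144 into distinct parts can be computed via generating function.
Product (1+x)(1+x^2)(1+x^3)...
The coefficient of x^144 = 12769602

12769602


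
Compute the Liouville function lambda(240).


The Liouville function is lambda(k) = (-1)^Omega(k), where Omega(k) counts the prime factors of k with multiplicity.
Factoring: 240 = 2 * 2 * 2 * 2 * 3 * 5, so Omega(240) = 6.
lambda(240) = (-1)^6 = 1.

1


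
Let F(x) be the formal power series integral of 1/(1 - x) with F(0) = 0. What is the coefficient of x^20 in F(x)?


1/(1 - x) = sum_{k>=0} x^k. Integrating termwise and using F(0) = 0 gives
F(x) = sum_{k>=0} x^(k+1) / (k+1) = sum_{m>=1} x^m / m = -ln(1 - x).
So the coefficient of x^20 is 1/20 = 1/20.

1/20


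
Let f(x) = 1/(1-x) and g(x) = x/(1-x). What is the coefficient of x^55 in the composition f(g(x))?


First simplify the composition: f(g(x)) = 1/(1 - x/(1-x)) = (1-x)/((1-x) - x) = (1-x)/(1-2x).
Now extract the coefficient. Write (1-x)/(1-2x) = 1/(1-2x) - x/(1-2x).
The coefficient of x^n in 1/(1-2x) is 2^n, and in x/(1-2x) is 2^(n-1) (for n >= 1).
So the coefficient of x^55 is 2^55 - 2^54 = 36028797018963968 - 18014398509481984 = 18014398509481984.

18014398509481984


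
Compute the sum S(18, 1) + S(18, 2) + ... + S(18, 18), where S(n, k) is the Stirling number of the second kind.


By definition, S(n, k) counts partitions of an n-set into exactly k nonempty blocks.
Computing row n = 18 for k = 1..18:
S(18, k): 1, 131071, 64439010, 2798806985, 28958095545, 110687251039, 197462483400, 189036065010, 106175395755, 37112163803, 8391004908, 1256328866, 125854638, 8408778, 367200, 9996, 153, 1
Sum = 682076806159. (This equals Bell_18 since the sum runs over all k.)

682076806159


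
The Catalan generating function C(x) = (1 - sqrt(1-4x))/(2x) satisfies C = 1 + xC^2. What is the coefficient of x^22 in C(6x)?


Substituting x -> 6x scales the n-th coefficient by 6^n, so [x^22] C(6x) = 6^22 * C_22.
C_22 = C(2*22, 22)/(23) = 2104098963720/23 = 91482563640.
So 6^22 * 91482563640 = 131621703842267136 * 91482563640 = 12041090898155435791000535040.

12041090898155435791000535040


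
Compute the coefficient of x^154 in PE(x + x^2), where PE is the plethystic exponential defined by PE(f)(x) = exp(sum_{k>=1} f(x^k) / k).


With f(x) = x + x^2, the exponent is sum_{k>=1} (x^k + x^(2k)) / k = -ln(1 - x) - ln(1 - x^2). Exponentiating:
PE(x + x^2) = 1 / ((1 - x)(1 - x^2)).
This is the generating function for partitions of n into parts of size 1 or 2. The number of 2's can be any j in 0..77, and the rest are 1's, so
[x^154] = floor(154/2) + 1 = 78.

78


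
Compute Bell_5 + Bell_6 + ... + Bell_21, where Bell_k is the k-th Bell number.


Recall Bell_k counts set partitions of a k-set (with Bell_0 = 1 by convention).
Bell_5 through Bell_21: 52, 203, 877, 4140, 21147, 115975, 678570, 4213597, 27644437, 190899322, 1382958545, 10480142147, 82864869804, 682076806159, 5832742205057, 51724158235372, 474869816156751
Sum = 52 + 203 + 877 + 4140 + 21147 + 115975 + 678570 + 4213597 + 27644437 + 190899322 + 1382958545 + 10480142147 + 82864869804 + 682076806159 + 5832742205057 + 51724158235372 + 474869816156751 = 533203744952155.

533203744952155


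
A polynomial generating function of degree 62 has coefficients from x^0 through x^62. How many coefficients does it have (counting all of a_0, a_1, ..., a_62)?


A polynomial of degree 62 takes the form a_0 + a_1 x + ... + a_62 x^62.
The number of coefficients is 62 + 1 = 63.

63


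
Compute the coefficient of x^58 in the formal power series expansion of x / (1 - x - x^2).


Let f(x) = sum_{k>=0} a_k x^k. Multiplying f(x) * (1 - x - x^2) = x and matching coefficients gives a_0 = 0, a_1 = 1, and a_k = a_{k-1} + a_{k-2} for k >= 2. These are the Fibonacci numbers F_k.
Iterating from F_0 = 0, F_1 = 1:
F_0=0, F_1=1, F_2=1, F_3=2, F_4=3, F_5=5, F_6=8, F_7=13, F_8=21, F_9=34, ...
F_58 = 591286729879.

591286729879


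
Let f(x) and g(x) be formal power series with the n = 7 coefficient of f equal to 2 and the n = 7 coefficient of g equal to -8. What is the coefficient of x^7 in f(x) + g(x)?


Addition of formal power series is termwise.
The coefficient of x^7 in f + g = 2 + -8
= -6

-6


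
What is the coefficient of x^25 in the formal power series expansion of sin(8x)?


The Maclaurin series is sin(t) = sum_{k>=0} (-1)^k t^(2k+1) / (2k+1)!, so substituting t = 8x, only odd powers of x are nonzero, with coefficient of x^(2k+1) equal to (-1)^k 8^(2k+1) / (2k+1)!.
Write 25 = 2*12 + 1, giving the coefficient (-1)^12 * 8^25 / 25! = 37778931862957161709568/15511210043330985984000000 = 9007199254740992/3698160658676859375.

9007199254740992/3698160658676859375


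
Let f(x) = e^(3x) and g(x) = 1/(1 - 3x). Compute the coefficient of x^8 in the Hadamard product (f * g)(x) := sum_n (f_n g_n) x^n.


Expanding: f_k = 3^k/k! (from e^(3x)) and g_k = 3^k (from 1/(1 - 3x)). So the Hadamard coefficient (f * g)_k = 3^k 3^k / k! = (9)^k / k!.
For k = 8: 9^8/8! = 43046721/40320 = 4782969/4480.

4782969/4480


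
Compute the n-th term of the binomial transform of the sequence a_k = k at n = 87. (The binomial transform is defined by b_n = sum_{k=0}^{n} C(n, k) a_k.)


With a_k = k, b_n = sum_{k=0}^{n} C(n, k) k. Using k * C(n, k) = n * C(n-1, k-1) gives b_n = n * sum_{k>=1} C(n-1, k-1) = n * 2^(n-1).
For n = 87: 87 * 2^86 = 87 * 77371252455336267181195264 = 6731298963614255244763987968.

6731298963614255244763987968
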